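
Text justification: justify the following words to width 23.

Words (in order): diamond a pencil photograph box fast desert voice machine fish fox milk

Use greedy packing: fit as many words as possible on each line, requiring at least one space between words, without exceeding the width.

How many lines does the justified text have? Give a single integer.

Line 1: ['diamond', 'a', 'pencil'] (min_width=16, slack=7)
Line 2: ['photograph', 'box', 'fast'] (min_width=19, slack=4)
Line 3: ['desert', 'voice', 'machine'] (min_width=20, slack=3)
Line 4: ['fish', 'fox', 'milk'] (min_width=13, slack=10)
Total lines: 4

Answer: 4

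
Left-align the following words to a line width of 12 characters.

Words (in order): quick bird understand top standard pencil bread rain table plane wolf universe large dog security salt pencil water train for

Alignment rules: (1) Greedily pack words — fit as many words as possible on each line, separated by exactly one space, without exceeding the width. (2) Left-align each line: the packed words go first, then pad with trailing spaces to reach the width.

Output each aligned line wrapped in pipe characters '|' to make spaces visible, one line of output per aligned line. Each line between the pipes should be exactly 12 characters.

Answer: |quick bird  |
|understand  |
|top standard|
|pencil bread|
|rain table  |
|plane wolf  |
|universe    |
|large dog   |
|security    |
|salt pencil |
|water train |
|for         |

Derivation:
Line 1: ['quick', 'bird'] (min_width=10, slack=2)
Line 2: ['understand'] (min_width=10, slack=2)
Line 3: ['top', 'standard'] (min_width=12, slack=0)
Line 4: ['pencil', 'bread'] (min_width=12, slack=0)
Line 5: ['rain', 'table'] (min_width=10, slack=2)
Line 6: ['plane', 'wolf'] (min_width=10, slack=2)
Line 7: ['universe'] (min_width=8, slack=4)
Line 8: ['large', 'dog'] (min_width=9, slack=3)
Line 9: ['security'] (min_width=8, slack=4)
Line 10: ['salt', 'pencil'] (min_width=11, slack=1)
Line 11: ['water', 'train'] (min_width=11, slack=1)
Line 12: ['for'] (min_width=3, slack=9)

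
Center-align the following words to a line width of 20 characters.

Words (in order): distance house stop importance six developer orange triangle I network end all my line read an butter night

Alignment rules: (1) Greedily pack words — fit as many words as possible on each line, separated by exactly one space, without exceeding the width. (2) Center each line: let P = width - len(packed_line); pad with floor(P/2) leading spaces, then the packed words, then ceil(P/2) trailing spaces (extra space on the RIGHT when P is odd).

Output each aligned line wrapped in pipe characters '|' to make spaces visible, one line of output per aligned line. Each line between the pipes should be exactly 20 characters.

Answer: |distance house stop |
|   importance six   |
|  developer orange  |
| triangle I network |
|end all my line read|
|  an butter night   |

Derivation:
Line 1: ['distance', 'house', 'stop'] (min_width=19, slack=1)
Line 2: ['importance', 'six'] (min_width=14, slack=6)
Line 3: ['developer', 'orange'] (min_width=16, slack=4)
Line 4: ['triangle', 'I', 'network'] (min_width=18, slack=2)
Line 5: ['end', 'all', 'my', 'line', 'read'] (min_width=20, slack=0)
Line 6: ['an', 'butter', 'night'] (min_width=15, slack=5)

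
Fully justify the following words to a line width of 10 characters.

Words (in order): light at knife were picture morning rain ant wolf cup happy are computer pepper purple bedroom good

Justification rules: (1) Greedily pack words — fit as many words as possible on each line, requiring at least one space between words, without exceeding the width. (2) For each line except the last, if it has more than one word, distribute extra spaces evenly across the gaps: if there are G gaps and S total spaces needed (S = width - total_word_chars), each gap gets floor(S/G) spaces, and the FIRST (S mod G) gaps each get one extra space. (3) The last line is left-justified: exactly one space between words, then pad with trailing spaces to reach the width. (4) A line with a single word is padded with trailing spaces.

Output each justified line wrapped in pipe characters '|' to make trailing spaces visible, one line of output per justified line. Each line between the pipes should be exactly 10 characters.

Answer: |light   at|
|knife were|
|picture   |
|morning   |
|rain   ant|
|wolf   cup|
|happy  are|
|computer  |
|pepper    |
|purple    |
|bedroom   |
|good      |

Derivation:
Line 1: ['light', 'at'] (min_width=8, slack=2)
Line 2: ['knife', 'were'] (min_width=10, slack=0)
Line 3: ['picture'] (min_width=7, slack=3)
Line 4: ['morning'] (min_width=7, slack=3)
Line 5: ['rain', 'ant'] (min_width=8, slack=2)
Line 6: ['wolf', 'cup'] (min_width=8, slack=2)
Line 7: ['happy', 'are'] (min_width=9, slack=1)
Line 8: ['computer'] (min_width=8, slack=2)
Line 9: ['pepper'] (min_width=6, slack=4)
Line 10: ['purple'] (min_width=6, slack=4)
Line 11: ['bedroom'] (min_width=7, slack=3)
Line 12: ['good'] (min_width=4, slack=6)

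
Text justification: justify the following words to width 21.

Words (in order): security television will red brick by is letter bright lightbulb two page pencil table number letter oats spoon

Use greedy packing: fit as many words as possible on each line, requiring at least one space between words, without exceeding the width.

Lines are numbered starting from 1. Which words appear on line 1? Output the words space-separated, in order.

Answer: security television

Derivation:
Line 1: ['security', 'television'] (min_width=19, slack=2)
Line 2: ['will', 'red', 'brick', 'by', 'is'] (min_width=20, slack=1)
Line 3: ['letter', 'bright'] (min_width=13, slack=8)
Line 4: ['lightbulb', 'two', 'page'] (min_width=18, slack=3)
Line 5: ['pencil', 'table', 'number'] (min_width=19, slack=2)
Line 6: ['letter', 'oats', 'spoon'] (min_width=17, slack=4)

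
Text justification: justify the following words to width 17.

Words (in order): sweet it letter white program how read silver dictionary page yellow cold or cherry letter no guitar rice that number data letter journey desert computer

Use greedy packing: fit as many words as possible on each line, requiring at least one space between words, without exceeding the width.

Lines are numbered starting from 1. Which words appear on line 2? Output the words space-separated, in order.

Line 1: ['sweet', 'it', 'letter'] (min_width=15, slack=2)
Line 2: ['white', 'program', 'how'] (min_width=17, slack=0)
Line 3: ['read', 'silver'] (min_width=11, slack=6)
Line 4: ['dictionary', 'page'] (min_width=15, slack=2)
Line 5: ['yellow', 'cold', 'or'] (min_width=14, slack=3)
Line 6: ['cherry', 'letter', 'no'] (min_width=16, slack=1)
Line 7: ['guitar', 'rice', 'that'] (min_width=16, slack=1)
Line 8: ['number', 'data'] (min_width=11, slack=6)
Line 9: ['letter', 'journey'] (min_width=14, slack=3)
Line 10: ['desert', 'computer'] (min_width=15, slack=2)

Answer: white program how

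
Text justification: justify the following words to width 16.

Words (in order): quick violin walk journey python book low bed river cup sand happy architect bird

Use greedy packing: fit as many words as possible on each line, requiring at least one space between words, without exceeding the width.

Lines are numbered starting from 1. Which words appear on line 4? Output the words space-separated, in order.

Line 1: ['quick', 'violin'] (min_width=12, slack=4)
Line 2: ['walk', 'journey'] (min_width=12, slack=4)
Line 3: ['python', 'book', 'low'] (min_width=15, slack=1)
Line 4: ['bed', 'river', 'cup'] (min_width=13, slack=3)
Line 5: ['sand', 'happy'] (min_width=10, slack=6)
Line 6: ['architect', 'bird'] (min_width=14, slack=2)

Answer: bed river cup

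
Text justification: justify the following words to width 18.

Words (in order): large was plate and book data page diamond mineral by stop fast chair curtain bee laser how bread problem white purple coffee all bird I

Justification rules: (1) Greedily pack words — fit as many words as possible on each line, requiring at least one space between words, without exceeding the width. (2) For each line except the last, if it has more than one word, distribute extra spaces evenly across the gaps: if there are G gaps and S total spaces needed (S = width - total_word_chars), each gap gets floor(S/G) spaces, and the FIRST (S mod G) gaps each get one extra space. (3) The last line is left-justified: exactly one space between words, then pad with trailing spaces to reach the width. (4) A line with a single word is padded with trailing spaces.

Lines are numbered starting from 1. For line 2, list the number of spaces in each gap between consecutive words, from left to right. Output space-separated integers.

Answer: 1 1 1

Derivation:
Line 1: ['large', 'was', 'plate'] (min_width=15, slack=3)
Line 2: ['and', 'book', 'data', 'page'] (min_width=18, slack=0)
Line 3: ['diamond', 'mineral', 'by'] (min_width=18, slack=0)
Line 4: ['stop', 'fast', 'chair'] (min_width=15, slack=3)
Line 5: ['curtain', 'bee', 'laser'] (min_width=17, slack=1)
Line 6: ['how', 'bread', 'problem'] (min_width=17, slack=1)
Line 7: ['white', 'purple'] (min_width=12, slack=6)
Line 8: ['coffee', 'all', 'bird', 'I'] (min_width=17, slack=1)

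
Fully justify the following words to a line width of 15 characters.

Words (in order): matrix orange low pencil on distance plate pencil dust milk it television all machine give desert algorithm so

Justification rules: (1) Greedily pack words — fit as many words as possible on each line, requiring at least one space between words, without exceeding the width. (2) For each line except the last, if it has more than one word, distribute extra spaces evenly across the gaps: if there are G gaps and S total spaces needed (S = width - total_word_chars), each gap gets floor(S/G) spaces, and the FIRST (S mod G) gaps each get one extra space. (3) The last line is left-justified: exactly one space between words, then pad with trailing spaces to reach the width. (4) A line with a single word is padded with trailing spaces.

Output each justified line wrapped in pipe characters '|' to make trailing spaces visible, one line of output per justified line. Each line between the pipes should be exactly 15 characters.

Line 1: ['matrix', 'orange'] (min_width=13, slack=2)
Line 2: ['low', 'pencil', 'on'] (min_width=13, slack=2)
Line 3: ['distance', 'plate'] (min_width=14, slack=1)
Line 4: ['pencil', 'dust'] (min_width=11, slack=4)
Line 5: ['milk', 'it'] (min_width=7, slack=8)
Line 6: ['television', 'all'] (min_width=14, slack=1)
Line 7: ['machine', 'give'] (min_width=12, slack=3)
Line 8: ['desert'] (min_width=6, slack=9)
Line 9: ['algorithm', 'so'] (min_width=12, slack=3)

Answer: |matrix   orange|
|low  pencil  on|
|distance  plate|
|pencil     dust|
|milk         it|
|television  all|
|machine    give|
|desert         |
|algorithm so   |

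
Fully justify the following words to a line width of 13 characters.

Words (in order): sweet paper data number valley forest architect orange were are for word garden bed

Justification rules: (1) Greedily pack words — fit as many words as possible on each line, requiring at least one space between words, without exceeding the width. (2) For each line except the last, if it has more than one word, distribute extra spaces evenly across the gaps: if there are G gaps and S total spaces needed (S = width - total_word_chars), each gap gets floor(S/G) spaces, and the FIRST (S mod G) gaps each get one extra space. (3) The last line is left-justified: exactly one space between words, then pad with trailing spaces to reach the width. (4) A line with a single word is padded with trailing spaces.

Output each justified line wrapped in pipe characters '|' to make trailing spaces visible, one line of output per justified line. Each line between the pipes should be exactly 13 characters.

Answer: |sweet   paper|
|data   number|
|valley forest|
|architect    |
|orange   were|
|are  for word|
|garden bed   |

Derivation:
Line 1: ['sweet', 'paper'] (min_width=11, slack=2)
Line 2: ['data', 'number'] (min_width=11, slack=2)
Line 3: ['valley', 'forest'] (min_width=13, slack=0)
Line 4: ['architect'] (min_width=9, slack=4)
Line 5: ['orange', 'were'] (min_width=11, slack=2)
Line 6: ['are', 'for', 'word'] (min_width=12, slack=1)
Line 7: ['garden', 'bed'] (min_width=10, slack=3)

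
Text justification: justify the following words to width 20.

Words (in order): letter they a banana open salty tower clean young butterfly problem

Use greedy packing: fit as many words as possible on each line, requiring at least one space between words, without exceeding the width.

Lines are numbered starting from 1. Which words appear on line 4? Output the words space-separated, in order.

Answer: butterfly problem

Derivation:
Line 1: ['letter', 'they', 'a', 'banana'] (min_width=20, slack=0)
Line 2: ['open', 'salty', 'tower'] (min_width=16, slack=4)
Line 3: ['clean', 'young'] (min_width=11, slack=9)
Line 4: ['butterfly', 'problem'] (min_width=17, slack=3)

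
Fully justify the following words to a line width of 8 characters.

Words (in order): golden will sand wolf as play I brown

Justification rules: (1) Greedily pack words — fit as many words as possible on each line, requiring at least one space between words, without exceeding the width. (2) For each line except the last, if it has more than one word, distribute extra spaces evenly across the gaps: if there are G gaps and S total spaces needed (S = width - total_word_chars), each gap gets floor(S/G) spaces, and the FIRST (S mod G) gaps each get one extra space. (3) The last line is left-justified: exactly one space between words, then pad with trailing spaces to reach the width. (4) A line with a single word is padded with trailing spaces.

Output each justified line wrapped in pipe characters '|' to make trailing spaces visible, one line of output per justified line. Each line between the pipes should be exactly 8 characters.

Answer: |golden  |
|will    |
|sand    |
|wolf  as|
|play   I|
|brown   |

Derivation:
Line 1: ['golden'] (min_width=6, slack=2)
Line 2: ['will'] (min_width=4, slack=4)
Line 3: ['sand'] (min_width=4, slack=4)
Line 4: ['wolf', 'as'] (min_width=7, slack=1)
Line 5: ['play', 'I'] (min_width=6, slack=2)
Line 6: ['brown'] (min_width=5, slack=3)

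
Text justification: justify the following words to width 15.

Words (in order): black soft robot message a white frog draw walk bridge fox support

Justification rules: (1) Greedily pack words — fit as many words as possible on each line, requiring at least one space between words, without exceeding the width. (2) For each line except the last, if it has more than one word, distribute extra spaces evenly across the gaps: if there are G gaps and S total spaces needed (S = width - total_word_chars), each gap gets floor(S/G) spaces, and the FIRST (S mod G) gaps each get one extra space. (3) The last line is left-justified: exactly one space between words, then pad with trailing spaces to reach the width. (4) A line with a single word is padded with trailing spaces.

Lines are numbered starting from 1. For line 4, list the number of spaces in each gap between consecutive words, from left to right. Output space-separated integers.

Answer: 1 1

Derivation:
Line 1: ['black', 'soft'] (min_width=10, slack=5)
Line 2: ['robot', 'message', 'a'] (min_width=15, slack=0)
Line 3: ['white', 'frog', 'draw'] (min_width=15, slack=0)
Line 4: ['walk', 'bridge', 'fox'] (min_width=15, slack=0)
Line 5: ['support'] (min_width=7, slack=8)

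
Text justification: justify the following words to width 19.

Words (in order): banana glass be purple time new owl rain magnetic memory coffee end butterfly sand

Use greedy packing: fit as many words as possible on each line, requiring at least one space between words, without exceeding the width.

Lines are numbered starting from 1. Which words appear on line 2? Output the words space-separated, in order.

Line 1: ['banana', 'glass', 'be'] (min_width=15, slack=4)
Line 2: ['purple', 'time', 'new', 'owl'] (min_width=19, slack=0)
Line 3: ['rain', 'magnetic'] (min_width=13, slack=6)
Line 4: ['memory', 'coffee', 'end'] (min_width=17, slack=2)
Line 5: ['butterfly', 'sand'] (min_width=14, slack=5)

Answer: purple time new owl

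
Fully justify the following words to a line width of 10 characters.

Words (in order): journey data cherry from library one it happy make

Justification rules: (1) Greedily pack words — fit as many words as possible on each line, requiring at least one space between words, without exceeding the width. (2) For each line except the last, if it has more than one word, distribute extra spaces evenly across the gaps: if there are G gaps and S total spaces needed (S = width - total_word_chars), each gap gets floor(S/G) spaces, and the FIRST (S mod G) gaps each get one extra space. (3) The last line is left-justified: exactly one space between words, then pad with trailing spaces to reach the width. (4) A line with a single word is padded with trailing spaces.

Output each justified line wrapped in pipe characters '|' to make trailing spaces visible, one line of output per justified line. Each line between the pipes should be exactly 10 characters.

Line 1: ['journey'] (min_width=7, slack=3)
Line 2: ['data'] (min_width=4, slack=6)
Line 3: ['cherry'] (min_width=6, slack=4)
Line 4: ['from'] (min_width=4, slack=6)
Line 5: ['library'] (min_width=7, slack=3)
Line 6: ['one', 'it'] (min_width=6, slack=4)
Line 7: ['happy', 'make'] (min_width=10, slack=0)

Answer: |journey   |
|data      |
|cherry    |
|from      |
|library   |
|one     it|
|happy make|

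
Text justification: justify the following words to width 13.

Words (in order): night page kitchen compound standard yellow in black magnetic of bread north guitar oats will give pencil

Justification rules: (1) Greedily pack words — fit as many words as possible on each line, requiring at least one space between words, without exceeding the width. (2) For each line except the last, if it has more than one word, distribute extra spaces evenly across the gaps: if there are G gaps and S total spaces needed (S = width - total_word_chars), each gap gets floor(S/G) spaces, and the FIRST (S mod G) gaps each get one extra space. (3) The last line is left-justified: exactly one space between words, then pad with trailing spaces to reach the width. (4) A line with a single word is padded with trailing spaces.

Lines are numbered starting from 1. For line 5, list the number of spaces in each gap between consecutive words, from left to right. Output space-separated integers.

Answer: 5

Derivation:
Line 1: ['night', 'page'] (min_width=10, slack=3)
Line 2: ['kitchen'] (min_width=7, slack=6)
Line 3: ['compound'] (min_width=8, slack=5)
Line 4: ['standard'] (min_width=8, slack=5)
Line 5: ['yellow', 'in'] (min_width=9, slack=4)
Line 6: ['black'] (min_width=5, slack=8)
Line 7: ['magnetic', 'of'] (min_width=11, slack=2)
Line 8: ['bread', 'north'] (min_width=11, slack=2)
Line 9: ['guitar', 'oats'] (min_width=11, slack=2)
Line 10: ['will', 'give'] (min_width=9, slack=4)
Line 11: ['pencil'] (min_width=6, slack=7)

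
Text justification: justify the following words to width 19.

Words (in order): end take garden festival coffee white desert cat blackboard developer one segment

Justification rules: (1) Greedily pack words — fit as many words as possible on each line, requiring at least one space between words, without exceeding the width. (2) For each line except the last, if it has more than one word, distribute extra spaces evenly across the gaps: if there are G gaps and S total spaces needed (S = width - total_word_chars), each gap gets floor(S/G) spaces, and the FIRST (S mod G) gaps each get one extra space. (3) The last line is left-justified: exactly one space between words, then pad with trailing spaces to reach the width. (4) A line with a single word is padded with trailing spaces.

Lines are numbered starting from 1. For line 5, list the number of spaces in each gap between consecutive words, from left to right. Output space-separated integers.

Answer: 7

Derivation:
Line 1: ['end', 'take', 'garden'] (min_width=15, slack=4)
Line 2: ['festival', 'coffee'] (min_width=15, slack=4)
Line 3: ['white', 'desert', 'cat'] (min_width=16, slack=3)
Line 4: ['blackboard'] (min_width=10, slack=9)
Line 5: ['developer', 'one'] (min_width=13, slack=6)
Line 6: ['segment'] (min_width=7, slack=12)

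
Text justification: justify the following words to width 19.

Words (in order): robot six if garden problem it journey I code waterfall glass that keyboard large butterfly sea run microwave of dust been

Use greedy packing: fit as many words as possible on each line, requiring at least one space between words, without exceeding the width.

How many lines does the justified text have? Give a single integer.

Answer: 7

Derivation:
Line 1: ['robot', 'six', 'if', 'garden'] (min_width=19, slack=0)
Line 2: ['problem', 'it', 'journey'] (min_width=18, slack=1)
Line 3: ['I', 'code', 'waterfall'] (min_width=16, slack=3)
Line 4: ['glass', 'that', 'keyboard'] (min_width=19, slack=0)
Line 5: ['large', 'butterfly', 'sea'] (min_width=19, slack=0)
Line 6: ['run', 'microwave', 'of'] (min_width=16, slack=3)
Line 7: ['dust', 'been'] (min_width=9, slack=10)
Total lines: 7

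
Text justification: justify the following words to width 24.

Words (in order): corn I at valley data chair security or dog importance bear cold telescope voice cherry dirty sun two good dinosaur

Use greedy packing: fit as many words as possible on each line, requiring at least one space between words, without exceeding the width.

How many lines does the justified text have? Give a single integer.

Line 1: ['corn', 'I', 'at', 'valley', 'data'] (min_width=21, slack=3)
Line 2: ['chair', 'security', 'or', 'dog'] (min_width=21, slack=3)
Line 3: ['importance', 'bear', 'cold'] (min_width=20, slack=4)
Line 4: ['telescope', 'voice', 'cherry'] (min_width=22, slack=2)
Line 5: ['dirty', 'sun', 'two', 'good'] (min_width=18, slack=6)
Line 6: ['dinosaur'] (min_width=8, slack=16)
Total lines: 6

Answer: 6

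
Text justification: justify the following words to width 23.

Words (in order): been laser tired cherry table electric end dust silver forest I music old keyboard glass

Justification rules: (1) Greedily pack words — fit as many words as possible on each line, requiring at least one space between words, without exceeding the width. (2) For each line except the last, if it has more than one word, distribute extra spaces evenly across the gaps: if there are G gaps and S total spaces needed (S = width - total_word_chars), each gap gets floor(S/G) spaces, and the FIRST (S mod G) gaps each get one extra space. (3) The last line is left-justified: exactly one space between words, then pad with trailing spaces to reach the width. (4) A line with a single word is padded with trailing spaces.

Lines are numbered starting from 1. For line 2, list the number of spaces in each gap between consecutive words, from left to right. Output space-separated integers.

Answer: 1 1 1

Derivation:
Line 1: ['been', 'laser', 'tired', 'cherry'] (min_width=23, slack=0)
Line 2: ['table', 'electric', 'end', 'dust'] (min_width=23, slack=0)
Line 3: ['silver', 'forest', 'I', 'music'] (min_width=21, slack=2)
Line 4: ['old', 'keyboard', 'glass'] (min_width=18, slack=5)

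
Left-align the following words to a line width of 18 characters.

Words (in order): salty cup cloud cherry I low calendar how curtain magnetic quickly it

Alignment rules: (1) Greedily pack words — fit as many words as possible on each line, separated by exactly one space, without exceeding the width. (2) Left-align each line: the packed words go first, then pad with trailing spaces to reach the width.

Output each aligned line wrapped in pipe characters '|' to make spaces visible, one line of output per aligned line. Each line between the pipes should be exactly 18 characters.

Line 1: ['salty', 'cup', 'cloud'] (min_width=15, slack=3)
Line 2: ['cherry', 'I', 'low'] (min_width=12, slack=6)
Line 3: ['calendar', 'how'] (min_width=12, slack=6)
Line 4: ['curtain', 'magnetic'] (min_width=16, slack=2)
Line 5: ['quickly', 'it'] (min_width=10, slack=8)

Answer: |salty cup cloud   |
|cherry I low      |
|calendar how      |
|curtain magnetic  |
|quickly it        |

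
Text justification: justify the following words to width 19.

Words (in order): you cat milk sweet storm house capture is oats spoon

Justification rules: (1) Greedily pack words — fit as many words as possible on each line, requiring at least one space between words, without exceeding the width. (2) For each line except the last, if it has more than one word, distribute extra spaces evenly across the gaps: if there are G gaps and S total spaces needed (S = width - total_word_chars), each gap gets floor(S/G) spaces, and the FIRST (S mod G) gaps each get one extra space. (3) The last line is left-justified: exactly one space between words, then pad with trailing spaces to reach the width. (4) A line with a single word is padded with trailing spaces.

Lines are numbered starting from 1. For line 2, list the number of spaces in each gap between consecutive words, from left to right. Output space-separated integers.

Line 1: ['you', 'cat', 'milk', 'sweet'] (min_width=18, slack=1)
Line 2: ['storm', 'house', 'capture'] (min_width=19, slack=0)
Line 3: ['is', 'oats', 'spoon'] (min_width=13, slack=6)

Answer: 1 1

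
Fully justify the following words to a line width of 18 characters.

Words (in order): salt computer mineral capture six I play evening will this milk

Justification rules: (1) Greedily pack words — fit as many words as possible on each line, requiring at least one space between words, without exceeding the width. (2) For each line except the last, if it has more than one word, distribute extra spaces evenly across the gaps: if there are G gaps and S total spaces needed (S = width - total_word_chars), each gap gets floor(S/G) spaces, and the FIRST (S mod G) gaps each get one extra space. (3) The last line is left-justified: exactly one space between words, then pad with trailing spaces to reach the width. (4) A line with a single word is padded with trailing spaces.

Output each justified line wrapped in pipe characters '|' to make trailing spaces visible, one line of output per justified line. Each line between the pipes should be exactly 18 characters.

Answer: |salt      computer|
|mineral    capture|
|six I play evening|
|will this milk    |

Derivation:
Line 1: ['salt', 'computer'] (min_width=13, slack=5)
Line 2: ['mineral', 'capture'] (min_width=15, slack=3)
Line 3: ['six', 'I', 'play', 'evening'] (min_width=18, slack=0)
Line 4: ['will', 'this', 'milk'] (min_width=14, slack=4)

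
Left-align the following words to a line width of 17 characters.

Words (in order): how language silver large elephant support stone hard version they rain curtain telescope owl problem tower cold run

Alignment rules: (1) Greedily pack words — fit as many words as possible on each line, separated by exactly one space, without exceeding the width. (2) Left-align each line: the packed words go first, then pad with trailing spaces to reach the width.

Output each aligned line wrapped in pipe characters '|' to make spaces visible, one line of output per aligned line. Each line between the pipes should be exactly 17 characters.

Line 1: ['how', 'language'] (min_width=12, slack=5)
Line 2: ['silver', 'large'] (min_width=12, slack=5)
Line 3: ['elephant', 'support'] (min_width=16, slack=1)
Line 4: ['stone', 'hard'] (min_width=10, slack=7)
Line 5: ['version', 'they', 'rain'] (min_width=17, slack=0)
Line 6: ['curtain', 'telescope'] (min_width=17, slack=0)
Line 7: ['owl', 'problem', 'tower'] (min_width=17, slack=0)
Line 8: ['cold', 'run'] (min_width=8, slack=9)

Answer: |how language     |
|silver large     |
|elephant support |
|stone hard       |
|version they rain|
|curtain telescope|
|owl problem tower|
|cold run         |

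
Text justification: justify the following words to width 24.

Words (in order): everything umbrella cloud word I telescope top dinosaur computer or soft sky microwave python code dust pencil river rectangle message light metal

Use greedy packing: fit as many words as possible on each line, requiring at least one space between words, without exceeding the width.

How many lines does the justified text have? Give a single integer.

Answer: 7

Derivation:
Line 1: ['everything', 'umbrella'] (min_width=19, slack=5)
Line 2: ['cloud', 'word', 'I', 'telescope'] (min_width=22, slack=2)
Line 3: ['top', 'dinosaur', 'computer', 'or'] (min_width=24, slack=0)
Line 4: ['soft', 'sky', 'microwave'] (min_width=18, slack=6)
Line 5: ['python', 'code', 'dust', 'pencil'] (min_width=23, slack=1)
Line 6: ['river', 'rectangle', 'message'] (min_width=23, slack=1)
Line 7: ['light', 'metal'] (min_width=11, slack=13)
Total lines: 7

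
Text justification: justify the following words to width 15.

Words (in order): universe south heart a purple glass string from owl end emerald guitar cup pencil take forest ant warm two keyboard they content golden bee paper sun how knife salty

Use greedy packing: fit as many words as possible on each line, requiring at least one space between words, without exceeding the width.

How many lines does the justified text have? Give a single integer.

Answer: 12

Derivation:
Line 1: ['universe', 'south'] (min_width=14, slack=1)
Line 2: ['heart', 'a', 'purple'] (min_width=14, slack=1)
Line 3: ['glass', 'string'] (min_width=12, slack=3)
Line 4: ['from', 'owl', 'end'] (min_width=12, slack=3)
Line 5: ['emerald', 'guitar'] (min_width=14, slack=1)
Line 6: ['cup', 'pencil', 'take'] (min_width=15, slack=0)
Line 7: ['forest', 'ant', 'warm'] (min_width=15, slack=0)
Line 8: ['two', 'keyboard'] (min_width=12, slack=3)
Line 9: ['they', 'content'] (min_width=12, slack=3)
Line 10: ['golden', 'bee'] (min_width=10, slack=5)
Line 11: ['paper', 'sun', 'how'] (min_width=13, slack=2)
Line 12: ['knife', 'salty'] (min_width=11, slack=4)
Total lines: 12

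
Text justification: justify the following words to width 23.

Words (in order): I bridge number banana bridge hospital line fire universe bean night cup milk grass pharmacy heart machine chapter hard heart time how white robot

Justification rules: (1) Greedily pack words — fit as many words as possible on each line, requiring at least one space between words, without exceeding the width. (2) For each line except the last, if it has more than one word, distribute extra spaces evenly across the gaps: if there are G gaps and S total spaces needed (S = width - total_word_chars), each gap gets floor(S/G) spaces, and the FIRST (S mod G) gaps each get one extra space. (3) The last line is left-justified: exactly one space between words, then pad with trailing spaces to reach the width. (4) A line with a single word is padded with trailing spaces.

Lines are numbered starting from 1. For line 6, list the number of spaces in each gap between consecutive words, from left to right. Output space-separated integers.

Line 1: ['I', 'bridge', 'number', 'banana'] (min_width=22, slack=1)
Line 2: ['bridge', 'hospital', 'line'] (min_width=20, slack=3)
Line 3: ['fire', 'universe', 'bean'] (min_width=18, slack=5)
Line 4: ['night', 'cup', 'milk', 'grass'] (min_width=20, slack=3)
Line 5: ['pharmacy', 'heart', 'machine'] (min_width=22, slack=1)
Line 6: ['chapter', 'hard', 'heart', 'time'] (min_width=23, slack=0)
Line 7: ['how', 'white', 'robot'] (min_width=15, slack=8)

Answer: 1 1 1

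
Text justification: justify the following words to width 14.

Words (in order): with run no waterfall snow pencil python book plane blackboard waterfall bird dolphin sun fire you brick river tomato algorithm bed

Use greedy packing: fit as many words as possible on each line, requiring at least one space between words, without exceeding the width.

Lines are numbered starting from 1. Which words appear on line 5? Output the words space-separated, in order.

Answer: blackboard

Derivation:
Line 1: ['with', 'run', 'no'] (min_width=11, slack=3)
Line 2: ['waterfall', 'snow'] (min_width=14, slack=0)
Line 3: ['pencil', 'python'] (min_width=13, slack=1)
Line 4: ['book', 'plane'] (min_width=10, slack=4)
Line 5: ['blackboard'] (min_width=10, slack=4)
Line 6: ['waterfall', 'bird'] (min_width=14, slack=0)
Line 7: ['dolphin', 'sun'] (min_width=11, slack=3)
Line 8: ['fire', 'you', 'brick'] (min_width=14, slack=0)
Line 9: ['river', 'tomato'] (min_width=12, slack=2)
Line 10: ['algorithm', 'bed'] (min_width=13, slack=1)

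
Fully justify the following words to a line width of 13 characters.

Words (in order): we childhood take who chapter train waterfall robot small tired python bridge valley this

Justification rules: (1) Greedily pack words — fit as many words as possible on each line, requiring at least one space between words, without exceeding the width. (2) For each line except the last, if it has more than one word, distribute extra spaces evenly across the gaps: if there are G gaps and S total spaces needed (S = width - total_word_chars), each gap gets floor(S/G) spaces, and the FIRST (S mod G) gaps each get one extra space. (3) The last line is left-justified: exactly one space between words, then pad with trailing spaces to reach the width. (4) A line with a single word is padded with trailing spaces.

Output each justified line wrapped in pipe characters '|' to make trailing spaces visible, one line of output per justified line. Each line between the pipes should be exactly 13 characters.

Line 1: ['we', 'childhood'] (min_width=12, slack=1)
Line 2: ['take', 'who'] (min_width=8, slack=5)
Line 3: ['chapter', 'train'] (min_width=13, slack=0)
Line 4: ['waterfall'] (min_width=9, slack=4)
Line 5: ['robot', 'small'] (min_width=11, slack=2)
Line 6: ['tired', 'python'] (min_width=12, slack=1)
Line 7: ['bridge', 'valley'] (min_width=13, slack=0)
Line 8: ['this'] (min_width=4, slack=9)

Answer: |we  childhood|
|take      who|
|chapter train|
|waterfall    |
|robot   small|
|tired  python|
|bridge valley|
|this         |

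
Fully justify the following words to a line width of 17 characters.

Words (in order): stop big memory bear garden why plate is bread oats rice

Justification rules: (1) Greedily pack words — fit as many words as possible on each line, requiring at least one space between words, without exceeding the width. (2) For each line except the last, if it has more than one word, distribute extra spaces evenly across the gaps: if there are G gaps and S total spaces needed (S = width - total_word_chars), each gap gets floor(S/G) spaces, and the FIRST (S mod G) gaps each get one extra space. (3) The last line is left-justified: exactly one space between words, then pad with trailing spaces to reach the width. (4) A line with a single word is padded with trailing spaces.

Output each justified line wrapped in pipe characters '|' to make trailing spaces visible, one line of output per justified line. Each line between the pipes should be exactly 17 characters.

Line 1: ['stop', 'big', 'memory'] (min_width=15, slack=2)
Line 2: ['bear', 'garden', 'why'] (min_width=15, slack=2)
Line 3: ['plate', 'is', 'bread'] (min_width=14, slack=3)
Line 4: ['oats', 'rice'] (min_width=9, slack=8)

Answer: |stop  big  memory|
|bear  garden  why|
|plate   is  bread|
|oats rice        |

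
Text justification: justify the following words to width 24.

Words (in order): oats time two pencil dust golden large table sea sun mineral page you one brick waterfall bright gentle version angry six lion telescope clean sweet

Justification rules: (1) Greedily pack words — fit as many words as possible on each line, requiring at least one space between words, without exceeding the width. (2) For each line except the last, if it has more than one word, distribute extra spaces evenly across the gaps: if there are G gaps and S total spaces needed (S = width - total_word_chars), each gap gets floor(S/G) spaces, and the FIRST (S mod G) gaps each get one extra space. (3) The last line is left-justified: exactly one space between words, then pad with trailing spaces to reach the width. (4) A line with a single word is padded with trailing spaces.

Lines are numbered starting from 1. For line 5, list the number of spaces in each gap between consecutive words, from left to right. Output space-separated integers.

Answer: 3 2

Derivation:
Line 1: ['oats', 'time', 'two', 'pencil'] (min_width=20, slack=4)
Line 2: ['dust', 'golden', 'large', 'table'] (min_width=23, slack=1)
Line 3: ['sea', 'sun', 'mineral', 'page', 'you'] (min_width=24, slack=0)
Line 4: ['one', 'brick', 'waterfall'] (min_width=19, slack=5)
Line 5: ['bright', 'gentle', 'version'] (min_width=21, slack=3)
Line 6: ['angry', 'six', 'lion', 'telescope'] (min_width=24, slack=0)
Line 7: ['clean', 'sweet'] (min_width=11, slack=13)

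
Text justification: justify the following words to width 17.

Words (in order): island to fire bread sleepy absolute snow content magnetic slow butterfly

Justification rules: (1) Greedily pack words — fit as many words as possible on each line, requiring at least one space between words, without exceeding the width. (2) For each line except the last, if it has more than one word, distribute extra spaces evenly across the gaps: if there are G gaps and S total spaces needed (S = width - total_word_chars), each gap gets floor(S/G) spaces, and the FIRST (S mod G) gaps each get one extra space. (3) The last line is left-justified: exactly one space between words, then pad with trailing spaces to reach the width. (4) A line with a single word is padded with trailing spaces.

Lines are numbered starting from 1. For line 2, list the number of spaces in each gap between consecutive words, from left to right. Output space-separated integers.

Answer: 6

Derivation:
Line 1: ['island', 'to', 'fire'] (min_width=14, slack=3)
Line 2: ['bread', 'sleepy'] (min_width=12, slack=5)
Line 3: ['absolute', 'snow'] (min_width=13, slack=4)
Line 4: ['content', 'magnetic'] (min_width=16, slack=1)
Line 5: ['slow', 'butterfly'] (min_width=14, slack=3)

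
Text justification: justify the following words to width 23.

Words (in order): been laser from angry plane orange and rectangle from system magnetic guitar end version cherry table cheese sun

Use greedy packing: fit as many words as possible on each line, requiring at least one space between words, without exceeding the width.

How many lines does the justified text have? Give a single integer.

Answer: 6

Derivation:
Line 1: ['been', 'laser', 'from', 'angry'] (min_width=21, slack=2)
Line 2: ['plane', 'orange', 'and'] (min_width=16, slack=7)
Line 3: ['rectangle', 'from', 'system'] (min_width=21, slack=2)
Line 4: ['magnetic', 'guitar', 'end'] (min_width=19, slack=4)
Line 5: ['version', 'cherry', 'table'] (min_width=20, slack=3)
Line 6: ['cheese', 'sun'] (min_width=10, slack=13)
Total lines: 6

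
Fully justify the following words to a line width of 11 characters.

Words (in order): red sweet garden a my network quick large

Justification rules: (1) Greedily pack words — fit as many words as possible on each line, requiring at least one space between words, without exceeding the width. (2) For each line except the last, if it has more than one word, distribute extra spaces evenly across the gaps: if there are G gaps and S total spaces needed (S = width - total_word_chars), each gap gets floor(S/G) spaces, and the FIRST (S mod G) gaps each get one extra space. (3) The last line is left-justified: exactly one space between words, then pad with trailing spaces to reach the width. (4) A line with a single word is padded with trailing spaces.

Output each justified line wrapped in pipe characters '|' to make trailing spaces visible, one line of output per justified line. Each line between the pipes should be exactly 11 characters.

Line 1: ['red', 'sweet'] (min_width=9, slack=2)
Line 2: ['garden', 'a', 'my'] (min_width=11, slack=0)
Line 3: ['network'] (min_width=7, slack=4)
Line 4: ['quick', 'large'] (min_width=11, slack=0)

Answer: |red   sweet|
|garden a my|
|network    |
|quick large|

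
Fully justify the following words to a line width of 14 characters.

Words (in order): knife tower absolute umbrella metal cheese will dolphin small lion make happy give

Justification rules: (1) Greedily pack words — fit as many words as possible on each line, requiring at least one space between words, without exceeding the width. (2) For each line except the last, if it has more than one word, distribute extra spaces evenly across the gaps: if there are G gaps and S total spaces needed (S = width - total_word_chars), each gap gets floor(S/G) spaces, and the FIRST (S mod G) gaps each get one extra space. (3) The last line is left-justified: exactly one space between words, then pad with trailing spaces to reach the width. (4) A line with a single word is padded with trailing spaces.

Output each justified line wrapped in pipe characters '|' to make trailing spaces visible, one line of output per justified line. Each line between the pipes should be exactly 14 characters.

Answer: |knife    tower|
|absolute      |
|umbrella metal|
|cheese    will|
|dolphin  small|
|lion      make|
|happy give    |

Derivation:
Line 1: ['knife', 'tower'] (min_width=11, slack=3)
Line 2: ['absolute'] (min_width=8, slack=6)
Line 3: ['umbrella', 'metal'] (min_width=14, slack=0)
Line 4: ['cheese', 'will'] (min_width=11, slack=3)
Line 5: ['dolphin', 'small'] (min_width=13, slack=1)
Line 6: ['lion', 'make'] (min_width=9, slack=5)
Line 7: ['happy', 'give'] (min_width=10, slack=4)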